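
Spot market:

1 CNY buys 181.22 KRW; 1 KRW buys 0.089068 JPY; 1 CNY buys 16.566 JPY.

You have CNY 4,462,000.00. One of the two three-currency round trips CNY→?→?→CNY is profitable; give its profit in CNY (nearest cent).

Profitable loop is CNY → JPY → KRW → CNY:
CNY 4,462,000.00 × 16.566 = JPY 73,917,492
JPY 73,917,492 ÷ 0.089068 = KRW 829,899,537
KRW 829,899,537 ÷ 181.22 = CNY 4,579,514.06
Profit = CNY 4,579,514.06 − CNY 4,462,000.00

Profit: CNY 117,514.06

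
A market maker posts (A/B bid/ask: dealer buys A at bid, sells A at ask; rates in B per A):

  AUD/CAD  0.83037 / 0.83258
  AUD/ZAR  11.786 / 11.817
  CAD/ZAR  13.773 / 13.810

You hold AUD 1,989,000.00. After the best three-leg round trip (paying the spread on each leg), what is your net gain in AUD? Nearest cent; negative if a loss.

Net profit: AUD 49,832.59

Best loop AUD → ZAR → CAD → AUD:
AUD 1,989,000.00 × 11.786 (sell AUD at bid) = ZAR 23,442,354.00
ZAR 23,442,354.00 ÷ 13.810 (buy CAD at ask) = CAD 1,697,491.24
CAD 1,697,491.24 ÷ 0.83258 (buy AUD at ask) = AUD 2,038,832.59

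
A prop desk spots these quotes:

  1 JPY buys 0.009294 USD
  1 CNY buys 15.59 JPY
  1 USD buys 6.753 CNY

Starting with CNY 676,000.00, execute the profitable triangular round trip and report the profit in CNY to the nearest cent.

Profit: CNY 14,877.68

Profitable loop is CNY → USD → JPY → CNY:
CNY 676,000.00 ÷ 6.753 = USD 100,103.66
USD 100,103.66 ÷ 0.009294 = JPY 10,770,783
JPY 10,770,783 ÷ 15.59 = CNY 690,877.68
Profit = CNY 690,877.68 − CNY 676,000.00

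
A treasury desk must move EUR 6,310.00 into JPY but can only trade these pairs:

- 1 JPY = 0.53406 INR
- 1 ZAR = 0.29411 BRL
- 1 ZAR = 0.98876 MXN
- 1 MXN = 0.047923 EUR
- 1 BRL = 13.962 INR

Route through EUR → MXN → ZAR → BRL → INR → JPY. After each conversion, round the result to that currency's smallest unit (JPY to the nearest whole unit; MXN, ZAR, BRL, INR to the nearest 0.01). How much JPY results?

JPY 1,023,910

EUR 6,310.00 ÷ 0.047923 = MXN 131,669.55
MXN 131,669.55 ÷ 0.98876 = ZAR 133,166.34
ZAR 133,166.34 × 0.29411 = BRL 39,165.55
BRL 39,165.55 × 13.962 = INR 546,829.41
INR 546,829.41 ÷ 0.53406 = JPY 1,023,910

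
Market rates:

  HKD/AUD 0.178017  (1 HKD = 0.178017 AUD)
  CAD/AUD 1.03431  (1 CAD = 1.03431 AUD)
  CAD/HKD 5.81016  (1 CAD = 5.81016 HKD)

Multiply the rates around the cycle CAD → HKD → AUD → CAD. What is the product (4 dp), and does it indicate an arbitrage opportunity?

Around CAD → HKD → AUD → CAD: 1 × 5.81016 × 0.178017 ÷ 1.03431 = 0.999997
Product ≈ 1 (deviation 0.000%, within rounding noise).

1.0000 (no arbitrage)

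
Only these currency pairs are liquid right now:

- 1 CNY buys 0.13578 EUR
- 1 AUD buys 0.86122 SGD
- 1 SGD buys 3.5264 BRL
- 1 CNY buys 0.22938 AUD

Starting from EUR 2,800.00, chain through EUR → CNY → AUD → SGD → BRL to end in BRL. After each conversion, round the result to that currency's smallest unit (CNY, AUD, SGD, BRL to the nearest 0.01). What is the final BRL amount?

BRL 14,365.60

EUR 2,800.00 ÷ 0.13578 = CNY 20,621.59
CNY 20,621.59 × 0.22938 = AUD 4,730.18
AUD 4,730.18 × 0.86122 = SGD 4,073.73
SGD 4,073.73 × 3.5264 = BRL 14,365.60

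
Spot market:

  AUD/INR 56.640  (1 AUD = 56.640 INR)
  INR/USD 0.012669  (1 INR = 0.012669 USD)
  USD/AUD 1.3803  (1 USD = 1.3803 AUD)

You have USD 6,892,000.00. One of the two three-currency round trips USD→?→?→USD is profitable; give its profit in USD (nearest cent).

Profit: USD 66,348.88

Profitable loop is USD → INR → AUD → USD:
USD 6,892,000.00 ÷ 0.012669 = INR 544,005,051.70
INR 544,005,051.70 ÷ 56.640 = AUD 9,604,608.96
AUD 9,604,608.96 ÷ 1.3803 = USD 6,958,348.88
Profit = USD 6,958,348.88 − USD 6,892,000.00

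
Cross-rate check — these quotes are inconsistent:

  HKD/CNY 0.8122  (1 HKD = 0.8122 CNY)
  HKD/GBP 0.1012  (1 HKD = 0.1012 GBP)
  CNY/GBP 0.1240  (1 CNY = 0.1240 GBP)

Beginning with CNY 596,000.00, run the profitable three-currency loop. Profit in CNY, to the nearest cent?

Profitable loop is CNY → HKD → GBP → CNY:
CNY 596,000.00 ÷ 0.8122 = HKD 733,809.41
HKD 733,809.41 × 0.1012 = GBP 74,261.51
GBP 74,261.51 ÷ 0.1240 = CNY 598,883.16
Profit = CNY 598,883.16 − CNY 596,000.00

Profit: CNY 2,883.16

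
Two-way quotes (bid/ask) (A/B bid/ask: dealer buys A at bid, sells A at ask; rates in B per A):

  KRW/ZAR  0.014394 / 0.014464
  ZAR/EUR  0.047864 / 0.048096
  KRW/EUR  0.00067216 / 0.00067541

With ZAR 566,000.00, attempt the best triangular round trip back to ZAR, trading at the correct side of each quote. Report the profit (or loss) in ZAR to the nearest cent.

Net profit: ZAR 11,350.35

Best loop ZAR → EUR → KRW → ZAR:
ZAR 566,000.00 × 0.047864 (sell ZAR at bid) = EUR 27,091.02
EUR 27,091.02 ÷ 0.00067541 (buy KRW at ask) = KRW 40,110,487
KRW 40,110,487 × 0.014394 (sell KRW at bid) = ZAR 577,350.35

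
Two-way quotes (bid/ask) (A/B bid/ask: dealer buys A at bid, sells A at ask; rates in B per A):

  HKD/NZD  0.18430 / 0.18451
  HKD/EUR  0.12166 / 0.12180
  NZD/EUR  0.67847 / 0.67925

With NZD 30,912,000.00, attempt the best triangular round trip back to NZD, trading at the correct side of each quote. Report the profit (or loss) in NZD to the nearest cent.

Best loop NZD → EUR → HKD → NZD:
NZD 30,912,000.00 × 0.67847 (sell NZD at bid) = EUR 20,972,864.64
EUR 20,972,864.64 ÷ 0.12180 (buy HKD at ask) = HKD 172,191,006.90
HKD 172,191,006.90 × 0.18430 (sell HKD at bid) = NZD 31,734,802.57

Net profit: NZD 822,802.57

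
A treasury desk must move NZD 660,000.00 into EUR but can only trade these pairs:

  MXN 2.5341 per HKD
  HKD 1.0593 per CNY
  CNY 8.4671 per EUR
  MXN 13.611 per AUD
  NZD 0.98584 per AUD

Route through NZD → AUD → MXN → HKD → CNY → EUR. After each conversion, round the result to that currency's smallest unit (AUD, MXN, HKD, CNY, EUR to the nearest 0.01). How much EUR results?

EUR 400,912.98

NZD 660,000.00 ÷ 0.98584 = AUD 669,479.83
AUD 669,479.83 × 13.611 = MXN 9,112,289.97
MXN 9,112,289.97 ÷ 2.5341 = HKD 3,595,868.34
HKD 3,595,868.34 ÷ 1.0593 = CNY 3,394,570.32
CNY 3,394,570.32 ÷ 8.4671 = EUR 400,912.98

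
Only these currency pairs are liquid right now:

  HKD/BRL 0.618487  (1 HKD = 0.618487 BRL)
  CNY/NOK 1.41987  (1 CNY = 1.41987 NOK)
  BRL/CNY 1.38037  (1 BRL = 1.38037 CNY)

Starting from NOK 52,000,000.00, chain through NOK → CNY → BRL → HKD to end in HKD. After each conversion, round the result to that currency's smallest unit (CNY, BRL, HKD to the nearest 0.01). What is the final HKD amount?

NOK 52,000,000.00 ÷ 1.41987 = CNY 36,623,071.13
CNY 36,623,071.13 ÷ 1.38037 = BRL 26,531,343.86
BRL 26,531,343.86 ÷ 0.618487 = HKD 42,897,173.04

HKD 42,897,173.04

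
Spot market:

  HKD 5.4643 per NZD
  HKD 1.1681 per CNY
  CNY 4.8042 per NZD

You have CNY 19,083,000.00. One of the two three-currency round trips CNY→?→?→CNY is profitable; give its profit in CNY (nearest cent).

Profit: CNY 515,066.11

Profitable loop is CNY → HKD → NZD → CNY:
CNY 19,083,000.00 × 1.1681 = HKD 22,290,852.30
HKD 22,290,852.30 ÷ 5.4643 = NZD 4,079,361.00
NZD 4,079,361.00 × 4.8042 = CNY 19,598,066.11
Profit = CNY 19,598,066.11 − CNY 19,083,000.00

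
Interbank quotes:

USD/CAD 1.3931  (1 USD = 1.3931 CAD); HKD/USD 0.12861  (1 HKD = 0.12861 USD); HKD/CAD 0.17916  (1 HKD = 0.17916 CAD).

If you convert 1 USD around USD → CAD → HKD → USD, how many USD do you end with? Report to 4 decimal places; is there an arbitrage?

Around USD → CAD → HKD → USD: 1 × 1.3931 ÷ 0.17916 × 0.12861 = 1.000037
Product ≈ 1 (deviation 0.004%, within rounding noise).

1.0000 (no arbitrage)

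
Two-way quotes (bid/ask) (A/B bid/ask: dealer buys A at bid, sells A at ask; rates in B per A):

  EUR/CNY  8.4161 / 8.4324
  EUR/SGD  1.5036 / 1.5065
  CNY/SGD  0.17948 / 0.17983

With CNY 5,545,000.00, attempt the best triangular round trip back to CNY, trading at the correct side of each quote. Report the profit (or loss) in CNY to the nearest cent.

Net profit: CNY 14,802.47

Best loop CNY → SGD → EUR → CNY:
CNY 5,545,000.00 × 0.17948 (sell CNY at bid) = SGD 995,216.60
SGD 995,216.60 ÷ 1.5065 (buy EUR at ask) = EUR 660,615.07
EUR 660,615.07 × 8.4161 (sell EUR at bid) = CNY 5,559,802.47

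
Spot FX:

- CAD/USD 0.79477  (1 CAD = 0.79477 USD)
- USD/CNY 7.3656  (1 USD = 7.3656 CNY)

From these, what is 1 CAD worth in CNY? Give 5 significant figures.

1 CAD × 0.79477 = 0.79477 USD
0.79477 USD × 7.3656 = 5.85396 CNY

CAD/CNY = 5.8540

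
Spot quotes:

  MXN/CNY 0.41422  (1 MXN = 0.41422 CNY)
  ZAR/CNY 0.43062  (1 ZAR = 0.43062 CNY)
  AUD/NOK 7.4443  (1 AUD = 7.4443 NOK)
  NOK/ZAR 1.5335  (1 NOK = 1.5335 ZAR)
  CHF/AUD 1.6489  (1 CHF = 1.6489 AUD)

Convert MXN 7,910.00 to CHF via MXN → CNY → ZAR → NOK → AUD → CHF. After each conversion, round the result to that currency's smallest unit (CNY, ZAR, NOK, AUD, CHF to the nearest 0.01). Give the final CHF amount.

CHF 404.21

MXN 7,910.00 × 0.41422 = CNY 3,276.48
CNY 3,276.48 ÷ 0.43062 = ZAR 7,608.75
ZAR 7,608.75 ÷ 1.5335 = NOK 4,961.69
NOK 4,961.69 ÷ 7.4443 = AUD 666.51
AUD 666.51 ÷ 1.6489 = CHF 404.21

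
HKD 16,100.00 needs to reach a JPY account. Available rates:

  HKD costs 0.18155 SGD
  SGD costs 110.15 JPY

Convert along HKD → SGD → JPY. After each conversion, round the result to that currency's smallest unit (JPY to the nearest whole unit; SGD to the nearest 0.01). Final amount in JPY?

JPY 321,963

HKD 16,100.00 × 0.18155 = SGD 2,922.95
SGD 2,922.95 × 110.15 = JPY 321,963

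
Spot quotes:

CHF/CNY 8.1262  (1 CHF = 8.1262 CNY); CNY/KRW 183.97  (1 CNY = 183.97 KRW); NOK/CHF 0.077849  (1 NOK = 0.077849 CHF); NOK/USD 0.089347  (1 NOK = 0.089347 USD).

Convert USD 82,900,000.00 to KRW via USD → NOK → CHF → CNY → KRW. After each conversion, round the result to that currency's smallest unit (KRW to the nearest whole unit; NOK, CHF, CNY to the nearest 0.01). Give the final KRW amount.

KRW 107,984,670,950

USD 82,900,000.00 ÷ 0.089347 = NOK 927,843,128.48
NOK 927,843,128.48 × 0.077849 = CHF 72,231,659.71
CHF 72,231,659.71 × 8.1262 = CNY 586,968,913.14
CNY 586,968,913.14 × 183.97 = KRW 107,984,670,950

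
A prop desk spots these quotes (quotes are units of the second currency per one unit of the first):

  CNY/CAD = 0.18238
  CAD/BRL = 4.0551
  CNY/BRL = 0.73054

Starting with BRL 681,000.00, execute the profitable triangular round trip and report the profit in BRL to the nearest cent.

Profit: BRL 8,416.85

Profitable loop is BRL → CNY → CAD → BRL:
BRL 681,000.00 ÷ 0.73054 = CNY 932,187.15
CNY 932,187.15 × 0.18238 = CAD 170,012.29
CAD 170,012.29 × 4.0551 = BRL 689,416.85
Profit = BRL 689,416.85 − BRL 681,000.00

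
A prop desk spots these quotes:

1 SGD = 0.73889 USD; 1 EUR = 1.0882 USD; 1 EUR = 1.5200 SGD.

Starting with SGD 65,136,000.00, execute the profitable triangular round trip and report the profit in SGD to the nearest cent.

Profitable loop is SGD → USD → EUR → SGD:
SGD 65,136,000.00 × 0.73889 = USD 48,128,339.04
USD 48,128,339.04 ÷ 1.0882 = EUR 44,227,475.68
EUR 44,227,475.68 × 1.5200 = SGD 67,225,763.04
Profit = SGD 67,225,763.04 − SGD 65,136,000.00

Profit: SGD 2,089,763.04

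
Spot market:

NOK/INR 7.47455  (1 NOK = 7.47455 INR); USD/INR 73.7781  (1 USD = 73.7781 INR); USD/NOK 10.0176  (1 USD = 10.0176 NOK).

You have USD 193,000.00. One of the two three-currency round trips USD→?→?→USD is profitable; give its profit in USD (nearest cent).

Profitable loop is USD → NOK → INR → USD:
USD 193,000.00 × 10.0176 = NOK 1,933,396.80
NOK 1,933,396.80 × 7.47455 = INR 14,451,271.05
INR 14,451,271.05 ÷ 73.7781 = USD 195,874.81
Profit = USD 195,874.81 − USD 193,000.00

Profit: USD 2,874.81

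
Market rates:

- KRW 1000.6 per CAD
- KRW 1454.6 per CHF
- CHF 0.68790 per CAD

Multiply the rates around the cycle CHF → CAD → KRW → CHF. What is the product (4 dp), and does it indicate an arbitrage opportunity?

Around CHF → CAD → KRW → CHF: 1 ÷ 0.68790 × 1000.6 ÷ 1454.6 = 0.999981
Product ≈ 1 (deviation 0.002%, within rounding noise).

1.0000 (no arbitrage)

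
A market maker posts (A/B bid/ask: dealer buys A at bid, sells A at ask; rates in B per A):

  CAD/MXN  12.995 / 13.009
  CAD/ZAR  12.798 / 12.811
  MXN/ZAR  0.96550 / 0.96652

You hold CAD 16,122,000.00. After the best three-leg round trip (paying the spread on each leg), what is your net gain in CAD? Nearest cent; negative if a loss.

Net profit: CAD 287,912.44

Best loop CAD → ZAR → MXN → CAD:
CAD 16,122,000.00 × 12.798 (sell CAD at bid) = ZAR 206,329,356.00
ZAR 206,329,356.00 ÷ 0.96652 (buy MXN at ask) = MXN 213,476,550.92
MXN 213,476,550.92 ÷ 13.009 (buy CAD at ask) = CAD 16,409,912.44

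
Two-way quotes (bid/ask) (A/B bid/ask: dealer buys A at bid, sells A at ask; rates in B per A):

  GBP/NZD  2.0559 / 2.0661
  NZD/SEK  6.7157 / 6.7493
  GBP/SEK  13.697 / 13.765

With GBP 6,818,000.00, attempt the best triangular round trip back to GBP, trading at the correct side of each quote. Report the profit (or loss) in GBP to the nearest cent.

Best loop GBP → NZD → SEK → GBP:
GBP 6,818,000.00 × 2.0559 (sell GBP at bid) = NZD 14,017,126.20
NZD 14,017,126.20 × 6.7157 (sell NZD at bid) = SEK 94,134,814.42
SEK 94,134,814.42 ÷ 13.765 (buy GBP at ask) = GBP 6,838,707.91

Net profit: GBP 20,707.91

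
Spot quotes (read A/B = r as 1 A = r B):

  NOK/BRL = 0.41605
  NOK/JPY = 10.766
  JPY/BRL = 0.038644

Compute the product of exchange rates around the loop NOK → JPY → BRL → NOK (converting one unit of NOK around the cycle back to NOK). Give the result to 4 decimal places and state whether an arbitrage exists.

Around NOK → JPY → BRL → NOK: 1 × 10.766 × 0.038644 ÷ 0.41605 = 0.999979
Product ≈ 1 (deviation 0.002%, within rounding noise).

1.0000 (no arbitrage)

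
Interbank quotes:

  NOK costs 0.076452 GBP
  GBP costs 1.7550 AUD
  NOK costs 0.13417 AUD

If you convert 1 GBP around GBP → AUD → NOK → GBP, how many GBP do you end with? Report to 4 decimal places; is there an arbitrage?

1.0000 (no arbitrage)

Around GBP → AUD → NOK → GBP: 1 × 1.7550 ÷ 0.13417 × 0.076452 = 1.000024
Product ≈ 1 (deviation 0.002%, within rounding noise).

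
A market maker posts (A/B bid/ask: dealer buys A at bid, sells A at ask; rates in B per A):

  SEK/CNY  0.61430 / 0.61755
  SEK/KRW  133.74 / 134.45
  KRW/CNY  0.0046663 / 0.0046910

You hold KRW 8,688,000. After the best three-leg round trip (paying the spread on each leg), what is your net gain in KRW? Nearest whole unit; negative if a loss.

Best loop KRW → CNY → SEK → KRW:
KRW 8,688,000 × 0.0046663 (sell KRW at bid) = CNY 40,540.81
CNY 40,540.81 ÷ 0.61755 (buy SEK at ask) = SEK 65,647.83
SEK 65,647.83 × 133.74 (sell SEK at bid) = KRW 8,779,740

Net profit: KRW 91,740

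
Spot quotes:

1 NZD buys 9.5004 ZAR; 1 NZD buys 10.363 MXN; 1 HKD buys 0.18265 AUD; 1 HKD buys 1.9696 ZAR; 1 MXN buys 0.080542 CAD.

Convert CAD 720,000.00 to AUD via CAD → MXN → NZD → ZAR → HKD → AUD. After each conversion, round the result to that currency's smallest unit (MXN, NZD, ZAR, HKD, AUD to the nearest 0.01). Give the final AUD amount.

CAD 720,000.00 ÷ 0.080542 = MXN 8,939,435.33
MXN 8,939,435.33 ÷ 10.363 = NZD 862,630.06
NZD 862,630.06 × 9.5004 = ZAR 8,195,330.62
ZAR 8,195,330.62 ÷ 1.9696 = HKD 4,160,911.16
HKD 4,160,911.16 × 0.18265 = AUD 759,990.42

AUD 759,990.42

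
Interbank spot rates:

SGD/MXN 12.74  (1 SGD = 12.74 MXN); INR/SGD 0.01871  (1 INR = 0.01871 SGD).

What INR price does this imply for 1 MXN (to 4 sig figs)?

MXN/INR = 4.195

1 MXN ÷ 12.74 = 0.0784929 SGD
0.0784929 SGD ÷ 0.01871 = 4.19524 INR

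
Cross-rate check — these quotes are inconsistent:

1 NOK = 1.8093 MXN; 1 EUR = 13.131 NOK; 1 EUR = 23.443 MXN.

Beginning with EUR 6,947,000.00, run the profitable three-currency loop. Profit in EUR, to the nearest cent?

Profit: EUR 93,321.56

Profitable loop is EUR → NOK → MXN → EUR:
EUR 6,947,000.00 × 13.131 = NOK 91,221,057.00
NOK 91,221,057.00 × 1.8093 = MXN 165,046,258.43
MXN 165,046,258.43 ÷ 23.443 = EUR 7,040,321.56
Profit = EUR 7,040,321.56 − EUR 6,947,000.00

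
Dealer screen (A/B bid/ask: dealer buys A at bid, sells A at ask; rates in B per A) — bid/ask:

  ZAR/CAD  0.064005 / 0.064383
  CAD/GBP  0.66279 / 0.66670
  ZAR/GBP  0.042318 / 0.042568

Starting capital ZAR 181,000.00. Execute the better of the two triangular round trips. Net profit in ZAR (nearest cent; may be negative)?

Best loop ZAR → CAD → GBP → ZAR:
ZAR 181,000.00 × 0.064005 (sell ZAR at bid) = CAD 11,584.91
CAD 11,584.91 × 0.66279 (sell CAD at bid) = GBP 7,678.36
GBP 7,678.36 ÷ 0.042568 (buy ZAR at ask) = ZAR 180,378.67

Net result: ZAR -621.33 (no profitable arbitrage after spreads)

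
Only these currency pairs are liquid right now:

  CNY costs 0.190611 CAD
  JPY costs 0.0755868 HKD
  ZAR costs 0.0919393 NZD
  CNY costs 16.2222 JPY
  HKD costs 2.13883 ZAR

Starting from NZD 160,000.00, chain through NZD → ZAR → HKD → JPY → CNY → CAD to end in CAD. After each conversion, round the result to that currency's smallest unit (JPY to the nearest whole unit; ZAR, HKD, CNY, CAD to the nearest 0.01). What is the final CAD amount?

NZD 160,000.00 ÷ 0.0919393 = ZAR 1,740,278.64
ZAR 1,740,278.64 ÷ 2.13883 = HKD 813,659.17
HKD 813,659.17 ÷ 0.0755868 = JPY 10,764,567
JPY 10,764,567 ÷ 16.2222 = CNY 663,570.11
CNY 663,570.11 × 0.190611 = CAD 126,483.76

CAD 126,483.76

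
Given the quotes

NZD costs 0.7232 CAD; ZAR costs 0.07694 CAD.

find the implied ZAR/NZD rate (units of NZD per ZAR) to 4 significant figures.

1 ZAR × 0.07694 = 0.07694 CAD
0.07694 CAD ÷ 0.7232 = 0.106388 NZD

ZAR/NZD = 0.1064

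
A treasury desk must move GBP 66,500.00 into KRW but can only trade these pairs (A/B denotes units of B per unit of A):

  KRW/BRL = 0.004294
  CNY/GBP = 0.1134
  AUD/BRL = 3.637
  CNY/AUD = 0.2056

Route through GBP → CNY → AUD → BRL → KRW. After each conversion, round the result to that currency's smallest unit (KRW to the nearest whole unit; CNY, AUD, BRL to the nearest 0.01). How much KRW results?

GBP 66,500.00 ÷ 0.1134 = CNY 586,419.75
CNY 586,419.75 × 0.2056 = AUD 120,567.90
AUD 120,567.90 × 3.637 = BRL 438,505.45
BRL 438,505.45 ÷ 0.004294 = KRW 102,120,505

KRW 102,120,505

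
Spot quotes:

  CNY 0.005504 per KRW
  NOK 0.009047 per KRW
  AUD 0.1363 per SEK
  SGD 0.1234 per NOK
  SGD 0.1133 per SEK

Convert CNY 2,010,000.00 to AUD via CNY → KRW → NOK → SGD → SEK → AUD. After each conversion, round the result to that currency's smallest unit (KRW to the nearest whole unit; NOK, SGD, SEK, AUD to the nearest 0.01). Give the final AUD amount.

AUD 490,459.69

CNY 2,010,000.00 ÷ 0.005504 = KRW 365,188,953
KRW 365,188,953 × 0.009047 = NOK 3,303,864.46
NOK 3,303,864.46 × 0.1234 = SGD 407,696.87
SGD 407,696.87 ÷ 0.1133 = SEK 3,598,383.67
SEK 3,598,383.67 × 0.1363 = AUD 490,459.69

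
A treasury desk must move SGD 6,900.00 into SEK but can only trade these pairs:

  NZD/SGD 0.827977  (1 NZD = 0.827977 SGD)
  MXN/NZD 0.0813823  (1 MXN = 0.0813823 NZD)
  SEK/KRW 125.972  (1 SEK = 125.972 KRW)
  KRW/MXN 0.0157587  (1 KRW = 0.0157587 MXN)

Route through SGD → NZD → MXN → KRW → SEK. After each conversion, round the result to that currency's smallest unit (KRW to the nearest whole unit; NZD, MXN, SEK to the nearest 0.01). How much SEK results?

SGD 6,900.00 ÷ 0.827977 = NZD 8,333.56
NZD 8,333.56 ÷ 0.0813823 = MXN 102,400.15
MXN 102,400.15 ÷ 0.0157587 = KRW 6,498,007
KRW 6,498,007 ÷ 125.972 = SEK 51,582.95

SEK 51,582.95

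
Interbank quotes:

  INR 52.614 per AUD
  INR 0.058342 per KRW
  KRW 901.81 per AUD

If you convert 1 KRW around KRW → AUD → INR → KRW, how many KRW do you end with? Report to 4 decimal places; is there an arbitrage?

Around KRW → AUD → INR → KRW: 1 ÷ 901.81 × 52.614 ÷ 0.058342 = 1.000011
Product ≈ 1 (deviation 0.001%, within rounding noise).

1.0000 (no arbitrage)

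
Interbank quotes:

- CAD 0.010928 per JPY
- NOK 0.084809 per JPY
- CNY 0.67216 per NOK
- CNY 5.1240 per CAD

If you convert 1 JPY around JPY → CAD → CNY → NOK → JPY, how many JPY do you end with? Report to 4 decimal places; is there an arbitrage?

0.9823 (arbitrage exists)

Around JPY → CAD → CNY → NOK → JPY: 1 × 0.010928 × 5.1240 ÷ 0.67216 ÷ 0.084809 = 0.982280
Product < 1; profitable direction is JPY → NOK → CNY → CAD → JPY.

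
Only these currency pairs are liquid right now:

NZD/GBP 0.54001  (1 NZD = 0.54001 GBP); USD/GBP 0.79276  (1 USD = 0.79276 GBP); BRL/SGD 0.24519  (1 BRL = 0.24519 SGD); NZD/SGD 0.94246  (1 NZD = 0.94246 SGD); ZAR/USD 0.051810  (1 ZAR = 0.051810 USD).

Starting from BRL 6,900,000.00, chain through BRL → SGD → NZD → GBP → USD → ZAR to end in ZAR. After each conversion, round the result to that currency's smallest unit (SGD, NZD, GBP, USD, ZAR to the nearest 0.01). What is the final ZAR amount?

ZAR 23,601,271.57

BRL 6,900,000.00 × 0.24519 = SGD 1,691,811.00
SGD 1,691,811.00 ÷ 0.94246 = NZD 1,795,101.12
NZD 1,795,101.12 × 0.54001 = GBP 969,372.56
GBP 969,372.56 ÷ 0.79276 = USD 1,222,781.88
USD 1,222,781.88 ÷ 0.051810 = ZAR 23,601,271.57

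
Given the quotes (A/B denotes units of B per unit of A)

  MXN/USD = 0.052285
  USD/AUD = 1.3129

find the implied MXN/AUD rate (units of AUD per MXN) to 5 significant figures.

1 MXN × 0.052285 = 0.052285 USD
0.052285 USD × 1.3129 = 0.068645 AUD

MXN/AUD = 0.068645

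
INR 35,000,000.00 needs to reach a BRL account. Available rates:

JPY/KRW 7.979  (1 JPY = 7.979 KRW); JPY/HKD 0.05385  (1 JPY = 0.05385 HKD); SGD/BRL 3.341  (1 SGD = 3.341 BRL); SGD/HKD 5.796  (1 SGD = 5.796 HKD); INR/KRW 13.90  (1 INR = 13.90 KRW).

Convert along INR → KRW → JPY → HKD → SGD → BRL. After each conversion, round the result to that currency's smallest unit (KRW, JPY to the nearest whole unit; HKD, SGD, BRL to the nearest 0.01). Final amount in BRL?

INR 35,000,000.00 × 13.90 = KRW 486,500,000
KRW 486,500,000 ÷ 7.979 = JPY 60,972,553
JPY 60,972,553 × 0.05385 = HKD 3,283,371.98
HKD 3,283,371.98 ÷ 5.796 = SGD 566,489.30
SGD 566,489.30 × 3.341 = BRL 1,892,640.75

BRL 1,892,640.75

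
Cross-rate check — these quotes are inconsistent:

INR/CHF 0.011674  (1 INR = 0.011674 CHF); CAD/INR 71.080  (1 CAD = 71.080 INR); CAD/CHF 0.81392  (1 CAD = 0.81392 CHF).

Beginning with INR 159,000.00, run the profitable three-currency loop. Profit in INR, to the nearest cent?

Profit: INR 3,099.81

Profitable loop is INR → CHF → CAD → INR:
INR 159,000.00 × 0.011674 = CHF 1,856.17
CHF 1,856.17 ÷ 0.81392 = CAD 2,280.53
CAD 2,280.53 × 71.080 = INR 162,099.81
Profit = INR 162,099.81 − INR 159,000.00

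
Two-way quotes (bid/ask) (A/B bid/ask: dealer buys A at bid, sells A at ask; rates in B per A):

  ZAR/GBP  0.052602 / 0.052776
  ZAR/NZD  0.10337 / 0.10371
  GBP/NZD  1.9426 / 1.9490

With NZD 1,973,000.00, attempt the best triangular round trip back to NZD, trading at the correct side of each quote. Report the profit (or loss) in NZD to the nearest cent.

Net profit: NZD 9,774.35

Best loop NZD → GBP → ZAR → NZD:
NZD 1,973,000.00 ÷ 1.9490 (buy GBP at ask) = GBP 1,012,314.01
GBP 1,012,314.01 ÷ 0.052776 (buy ZAR at ask) = ZAR 19,181,332.56
ZAR 19,181,332.56 × 0.10337 (sell ZAR at bid) = NZD 1,982,774.35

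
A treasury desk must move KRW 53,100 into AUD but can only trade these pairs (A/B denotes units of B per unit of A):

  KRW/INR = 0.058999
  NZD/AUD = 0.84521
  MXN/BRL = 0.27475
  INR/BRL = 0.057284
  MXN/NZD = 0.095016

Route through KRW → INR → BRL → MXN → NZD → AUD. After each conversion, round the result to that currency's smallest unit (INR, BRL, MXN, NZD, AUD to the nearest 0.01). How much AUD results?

KRW 53,100 × 0.058999 = INR 3,132.85
INR 3,132.85 × 0.057284 = BRL 179.46
BRL 179.46 ÷ 0.27475 = MXN 653.18
MXN 653.18 × 0.095016 = NZD 62.06
NZD 62.06 × 0.84521 = AUD 52.45

AUD 52.45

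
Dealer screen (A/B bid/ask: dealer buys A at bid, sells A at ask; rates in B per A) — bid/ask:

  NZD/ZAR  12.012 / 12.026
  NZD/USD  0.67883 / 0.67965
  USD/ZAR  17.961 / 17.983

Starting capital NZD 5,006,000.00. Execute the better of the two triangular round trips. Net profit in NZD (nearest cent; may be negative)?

Net profit: NZD 69,293.78

Best loop NZD → USD → ZAR → NZD:
NZD 5,006,000.00 × 0.67883 (sell NZD at bid) = USD 3,398,222.98
USD 3,398,222.98 × 17.961 (sell USD at bid) = ZAR 61,035,482.94
ZAR 61,035,482.94 ÷ 12.026 (buy NZD at ask) = NZD 5,075,293.78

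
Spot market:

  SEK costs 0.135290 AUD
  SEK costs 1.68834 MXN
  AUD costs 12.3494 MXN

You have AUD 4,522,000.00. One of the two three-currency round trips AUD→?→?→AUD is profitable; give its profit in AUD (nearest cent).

Profitable loop is AUD → SEK → MXN → AUD:
AUD 4,522,000.00 ÷ 0.135290 = SEK 33,424,495.53
SEK 33,424,495.53 × 1.68834 = MXN 56,431,912.78
MXN 56,431,912.78 ÷ 12.3494 = AUD 4,569,607.66
Profit = AUD 4,569,607.66 − AUD 4,522,000.00

Profit: AUD 47,607.66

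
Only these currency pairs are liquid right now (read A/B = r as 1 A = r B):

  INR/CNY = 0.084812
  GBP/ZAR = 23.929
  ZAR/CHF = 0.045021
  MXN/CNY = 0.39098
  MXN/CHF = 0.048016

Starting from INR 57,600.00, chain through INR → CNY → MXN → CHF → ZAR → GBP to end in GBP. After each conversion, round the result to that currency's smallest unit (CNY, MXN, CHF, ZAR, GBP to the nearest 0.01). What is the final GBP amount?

GBP 556.89

INR 57,600.00 × 0.084812 = CNY 4,885.17
CNY 4,885.17 ÷ 0.39098 = MXN 12,494.68
MXN 12,494.68 × 0.048016 = CHF 599.94
CHF 599.94 ÷ 0.045021 = ZAR 13,325.78
ZAR 13,325.78 ÷ 23.929 = GBP 556.89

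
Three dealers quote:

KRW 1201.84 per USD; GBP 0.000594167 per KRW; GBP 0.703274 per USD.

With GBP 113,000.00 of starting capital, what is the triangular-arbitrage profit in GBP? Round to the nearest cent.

Profitable loop is GBP → USD → KRW → GBP:
GBP 113,000.00 ÷ 0.703274 = USD 160,677.06
USD 160,677.06 × 1201.84 = KRW 193,108,120
KRW 193,108,120 × 0.000594167 = GBP 114,738.47
Profit = GBP 114,738.47 − GBP 113,000.00

Profit: GBP 1,738.47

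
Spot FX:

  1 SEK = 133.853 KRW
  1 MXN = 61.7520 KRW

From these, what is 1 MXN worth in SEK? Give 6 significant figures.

1 MXN × 61.7520 = 61.752 KRW
61.752 KRW ÷ 133.853 = 0.461342 SEK

MXN/SEK = 0.461342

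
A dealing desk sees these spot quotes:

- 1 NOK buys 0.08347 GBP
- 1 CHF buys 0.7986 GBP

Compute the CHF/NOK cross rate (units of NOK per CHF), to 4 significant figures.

1 CHF × 0.7986 = 0.7986 GBP
0.7986 GBP ÷ 0.08347 = 9.56751 NOK

CHF/NOK = 9.568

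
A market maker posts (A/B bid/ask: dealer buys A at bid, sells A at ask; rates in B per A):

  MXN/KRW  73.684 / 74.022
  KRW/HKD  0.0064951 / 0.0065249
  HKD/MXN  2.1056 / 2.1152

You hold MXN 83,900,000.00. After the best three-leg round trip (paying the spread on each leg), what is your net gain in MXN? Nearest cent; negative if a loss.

Net profit: MXN 646,740.41

Best loop MXN → KRW → HKD → MXN:
MXN 83,900,000.00 × 73.684 (sell MXN at bid) = KRW 6,182,087,600
KRW 6,182,087,600 × 0.0064951 (sell KRW at bid) = HKD 40,153,277.17
HKD 40,153,277.17 × 2.1056 (sell HKD at bid) = MXN 84,546,740.41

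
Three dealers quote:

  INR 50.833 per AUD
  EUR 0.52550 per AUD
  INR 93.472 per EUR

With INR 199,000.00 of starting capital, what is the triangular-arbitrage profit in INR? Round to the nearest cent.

Profitable loop is INR → EUR → AUD → INR:
INR 199,000.00 ÷ 93.472 = EUR 2,128.98
EUR 2,128.98 ÷ 0.52550 = AUD 4,051.34
AUD 4,051.34 × 50.833 = INR 205,941.83
Profit = INR 205,941.83 − INR 199,000.00

Profit: INR 6,941.83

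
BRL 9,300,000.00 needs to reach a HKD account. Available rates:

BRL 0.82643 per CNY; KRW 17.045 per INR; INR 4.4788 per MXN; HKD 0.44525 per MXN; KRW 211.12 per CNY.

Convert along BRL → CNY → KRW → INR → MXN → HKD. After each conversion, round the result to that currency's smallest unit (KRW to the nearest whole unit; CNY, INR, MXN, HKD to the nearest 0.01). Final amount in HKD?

BRL 9,300,000.00 ÷ 0.82643 = CNY 11,253,221.69
CNY 11,253,221.69 × 211.12 = KRW 2,375,780,163
KRW 2,375,780,163 ÷ 17.045 = INR 139,382,819.77
INR 139,382,819.77 ÷ 4.4788 = MXN 31,120,572.42
MXN 31,120,572.42 × 0.44525 = HKD 13,856,434.87

HKD 13,856,434.87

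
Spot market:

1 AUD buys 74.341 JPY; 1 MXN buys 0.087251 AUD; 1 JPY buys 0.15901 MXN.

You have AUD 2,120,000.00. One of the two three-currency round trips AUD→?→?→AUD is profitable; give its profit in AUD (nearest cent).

Profitable loop is AUD → JPY → MXN → AUD:
AUD 2,120,000.00 × 74.341 = JPY 157,602,920
JPY 157,602,920 × 0.15901 = MXN 25,060,440.31
MXN 25,060,440.31 × 0.087251 = AUD 2,186,548.48
Profit = AUD 2,186,548.48 − AUD 2,120,000.00

Profit: AUD 66,548.48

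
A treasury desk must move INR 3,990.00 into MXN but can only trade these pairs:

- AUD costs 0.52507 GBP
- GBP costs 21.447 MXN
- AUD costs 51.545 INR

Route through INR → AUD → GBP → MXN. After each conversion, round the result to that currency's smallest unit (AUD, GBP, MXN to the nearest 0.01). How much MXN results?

INR 3,990.00 ÷ 51.545 = AUD 77.41
AUD 77.41 × 0.52507 = GBP 40.65
GBP 40.65 × 21.447 = MXN 871.82

MXN 871.82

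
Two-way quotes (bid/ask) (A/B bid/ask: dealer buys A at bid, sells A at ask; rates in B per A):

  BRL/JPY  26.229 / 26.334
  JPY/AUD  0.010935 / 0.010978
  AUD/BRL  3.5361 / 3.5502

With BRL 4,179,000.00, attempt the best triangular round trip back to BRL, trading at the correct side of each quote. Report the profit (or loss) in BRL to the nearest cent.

Best loop BRL → JPY → AUD → BRL:
BRL 4,179,000.00 × 26.229 (sell BRL at bid) = JPY 109,610,991
JPY 109,610,991 × 0.010935 (sell JPY at bid) = AUD 1,198,596.19
AUD 1,198,596.19 × 3.5361 (sell AUD at bid) = BRL 4,238,355.98

Net profit: BRL 59,355.98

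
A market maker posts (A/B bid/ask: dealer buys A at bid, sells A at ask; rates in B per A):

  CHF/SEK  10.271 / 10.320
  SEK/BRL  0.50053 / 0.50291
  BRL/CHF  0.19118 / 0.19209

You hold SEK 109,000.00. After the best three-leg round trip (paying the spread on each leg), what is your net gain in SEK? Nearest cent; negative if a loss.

Best loop SEK → CHF → BRL → SEK:
SEK 109,000.00 ÷ 10.320 (buy CHF at ask) = CHF 10,562.02
CHF 10,562.02 ÷ 0.19209 (buy BRL at ask) = BRL 54,984.72
BRL 54,984.72 ÷ 0.50291 (buy SEK at ask) = SEK 109,333.13

Net profit: SEK 333.13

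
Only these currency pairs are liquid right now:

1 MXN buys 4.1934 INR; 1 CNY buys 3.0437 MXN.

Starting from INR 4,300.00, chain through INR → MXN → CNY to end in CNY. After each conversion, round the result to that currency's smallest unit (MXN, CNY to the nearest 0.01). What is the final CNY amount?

CNY 336.90

INR 4,300.00 ÷ 4.1934 = MXN 1,025.42
MXN 1,025.42 ÷ 3.0437 = CNY 336.90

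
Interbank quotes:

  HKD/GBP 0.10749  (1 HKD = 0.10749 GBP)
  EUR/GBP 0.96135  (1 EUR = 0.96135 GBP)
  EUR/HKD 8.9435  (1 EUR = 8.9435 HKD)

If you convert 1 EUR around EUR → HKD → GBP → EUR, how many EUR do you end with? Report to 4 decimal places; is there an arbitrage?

Around EUR → HKD → GBP → EUR: 1 × 8.9435 × 0.10749 ÷ 0.96135 = 0.999986
Product ≈ 1 (deviation 0.001%, within rounding noise).

1.0000 (no arbitrage)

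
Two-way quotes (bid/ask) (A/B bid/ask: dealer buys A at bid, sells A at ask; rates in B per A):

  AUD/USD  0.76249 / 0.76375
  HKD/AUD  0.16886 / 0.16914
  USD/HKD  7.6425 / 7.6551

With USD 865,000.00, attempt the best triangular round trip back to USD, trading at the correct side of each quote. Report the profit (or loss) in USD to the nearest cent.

Net profit: USD 9,717.25

Best loop USD → AUD → HKD → USD:
USD 865,000.00 ÷ 0.76375 (buy AUD at ask) = AUD 1,132,569.56
AUD 1,132,569.56 ÷ 0.16914 (buy HKD at ask) = HKD 6,696,048.00
HKD 6,696,048.00 ÷ 7.6551 (buy USD at ask) = USD 874,717.25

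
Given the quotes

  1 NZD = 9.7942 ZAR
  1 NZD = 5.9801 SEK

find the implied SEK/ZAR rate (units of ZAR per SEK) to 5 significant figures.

SEK/ZAR = 1.6378

1 SEK ÷ 5.9801 = 0.167221 NZD
0.167221 NZD × 9.7942 = 1.6378 ZAR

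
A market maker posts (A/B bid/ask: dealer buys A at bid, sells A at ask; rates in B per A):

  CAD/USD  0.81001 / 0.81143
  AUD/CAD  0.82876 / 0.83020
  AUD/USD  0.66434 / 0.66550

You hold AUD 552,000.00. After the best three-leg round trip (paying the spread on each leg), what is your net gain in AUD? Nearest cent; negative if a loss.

Best loop AUD → CAD → USD → AUD:
AUD 552,000.00 × 0.82876 (sell AUD at bid) = CAD 457,475.52
CAD 457,475.52 × 0.81001 (sell CAD at bid) = USD 370,559.75
USD 370,559.75 ÷ 0.66550 (buy AUD at ask) = AUD 556,814.04

Net profit: AUD 4,814.04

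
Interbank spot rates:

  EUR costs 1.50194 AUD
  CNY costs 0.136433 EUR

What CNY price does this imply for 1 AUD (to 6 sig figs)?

1 AUD ÷ 1.50194 = 0.665806 EUR
0.665806 EUR ÷ 0.136433 = 4.88009 CNY

AUD/CNY = 4.88009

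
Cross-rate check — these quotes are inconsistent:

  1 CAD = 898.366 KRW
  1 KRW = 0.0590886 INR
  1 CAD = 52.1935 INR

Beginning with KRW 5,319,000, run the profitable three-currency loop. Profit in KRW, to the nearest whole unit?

Profitable loop is KRW → INR → CAD → KRW:
KRW 5,319,000 × 0.0590886 = INR 314,292.26
INR 314,292.26 ÷ 52.1935 = CAD 6,021.67
CAD 6,021.67 × 898.366 = KRW 5,409,668
Profit = KRW 5,409,668 − KRW 5,319,000

Profit: KRW 90,668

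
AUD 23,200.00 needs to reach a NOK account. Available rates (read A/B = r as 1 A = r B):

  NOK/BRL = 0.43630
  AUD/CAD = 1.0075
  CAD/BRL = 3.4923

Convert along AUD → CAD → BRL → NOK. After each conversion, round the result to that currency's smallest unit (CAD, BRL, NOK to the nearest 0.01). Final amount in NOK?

NOK 187,093.79

AUD 23,200.00 × 1.0075 = CAD 23,374.00
CAD 23,374.00 × 3.4923 = BRL 81,629.02
BRL 81,629.02 ÷ 0.43630 = NOK 187,093.79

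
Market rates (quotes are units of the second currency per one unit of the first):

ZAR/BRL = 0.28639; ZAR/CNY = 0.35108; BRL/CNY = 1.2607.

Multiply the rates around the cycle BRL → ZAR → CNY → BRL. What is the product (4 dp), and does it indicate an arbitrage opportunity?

Around BRL → ZAR → CNY → BRL: 1 ÷ 0.28639 × 0.35108 ÷ 1.2607 = 0.972381
Product < 1; profitable direction is BRL → CNY → ZAR → BRL.

0.9724 (arbitrage exists)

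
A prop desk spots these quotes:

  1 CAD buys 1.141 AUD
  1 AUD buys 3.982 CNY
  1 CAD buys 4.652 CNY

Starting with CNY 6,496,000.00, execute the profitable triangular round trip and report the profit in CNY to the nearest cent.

Profit: CNY 155,181.85

Profitable loop is CNY → AUD → CAD → CNY:
CNY 6,496,000.00 ÷ 3.982 = AUD 1,631,341.03
AUD 1,631,341.03 ÷ 1.141 = CAD 1,429,746.74
CAD 1,429,746.74 × 4.652 = CNY 6,651,181.85
Profit = CNY 6,651,181.85 − CNY 6,496,000.00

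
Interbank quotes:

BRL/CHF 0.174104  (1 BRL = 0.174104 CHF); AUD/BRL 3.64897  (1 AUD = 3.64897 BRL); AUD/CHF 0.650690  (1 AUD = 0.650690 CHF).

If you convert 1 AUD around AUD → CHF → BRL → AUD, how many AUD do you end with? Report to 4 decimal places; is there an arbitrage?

Around AUD → CHF → BRL → AUD: 1 × 0.650690 ÷ 0.174104 ÷ 3.64897 = 1.024224
Product > 1; profitable direction is AUD → CHF → BRL → AUD.

1.0242 (arbitrage exists)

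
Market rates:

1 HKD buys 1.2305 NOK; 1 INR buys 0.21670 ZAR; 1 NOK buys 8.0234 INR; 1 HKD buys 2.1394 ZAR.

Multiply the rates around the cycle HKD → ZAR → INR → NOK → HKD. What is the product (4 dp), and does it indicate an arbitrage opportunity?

Around HKD → ZAR → INR → NOK → HKD: 1 × 2.1394 ÷ 0.21670 ÷ 8.0234 ÷ 1.2305 = 0.999984
Product ≈ 1 (deviation 0.002%, within rounding noise).

1.0000 (no arbitrage)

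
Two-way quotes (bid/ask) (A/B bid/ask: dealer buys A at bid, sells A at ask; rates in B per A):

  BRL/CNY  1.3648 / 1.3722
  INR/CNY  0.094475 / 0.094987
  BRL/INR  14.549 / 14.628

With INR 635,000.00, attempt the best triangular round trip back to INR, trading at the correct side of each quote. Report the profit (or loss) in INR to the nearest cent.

Best loop INR → CNY → BRL → INR:
INR 635,000.00 × 0.094475 (sell INR at bid) = CNY 59,991.62
CNY 59,991.62 ÷ 1.3722 (buy BRL at ask) = BRL 43,719.30
BRL 43,719.30 × 14.549 (sell BRL at bid) = INR 636,072.11

Net profit: INR 1,072.11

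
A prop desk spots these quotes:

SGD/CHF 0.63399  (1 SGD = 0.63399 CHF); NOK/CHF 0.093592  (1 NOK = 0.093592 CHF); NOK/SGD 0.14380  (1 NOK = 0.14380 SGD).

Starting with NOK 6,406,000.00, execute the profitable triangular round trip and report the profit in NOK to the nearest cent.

Profit: NOK 170,341.67

Profitable loop is NOK → CHF → SGD → NOK:
NOK 6,406,000.00 × 0.093592 = CHF 599,550.35
CHF 599,550.35 ÷ 0.63399 = SGD 945,677.93
SGD 945,677.93 ÷ 0.14380 = NOK 6,576,341.67
Profit = NOK 6,576,341.67 − NOK 6,406,000.00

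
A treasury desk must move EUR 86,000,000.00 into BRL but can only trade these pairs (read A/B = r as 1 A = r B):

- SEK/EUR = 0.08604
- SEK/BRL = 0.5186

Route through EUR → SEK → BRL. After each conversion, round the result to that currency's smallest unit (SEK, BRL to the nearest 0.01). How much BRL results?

BRL 518,358,902.83

EUR 86,000,000.00 ÷ 0.08604 = SEK 999,535,099.95
SEK 999,535,099.95 × 0.5186 = BRL 518,358,902.83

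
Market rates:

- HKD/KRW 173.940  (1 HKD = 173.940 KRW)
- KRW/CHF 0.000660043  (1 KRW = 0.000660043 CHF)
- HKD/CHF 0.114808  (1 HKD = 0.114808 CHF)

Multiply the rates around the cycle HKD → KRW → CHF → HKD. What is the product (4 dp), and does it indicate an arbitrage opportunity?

1.0000 (no arbitrage)

Around HKD → KRW → CHF → HKD: 1 × 173.940 × 0.000660043 ÷ 0.114808 = 0.999999
Product ≈ 1 (deviation 0.000%, within rounding noise).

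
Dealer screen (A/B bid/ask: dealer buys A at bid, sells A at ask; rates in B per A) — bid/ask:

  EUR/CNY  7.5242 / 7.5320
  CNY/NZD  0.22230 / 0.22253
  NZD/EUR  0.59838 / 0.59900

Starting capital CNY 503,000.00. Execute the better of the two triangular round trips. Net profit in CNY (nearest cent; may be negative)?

Best loop CNY → NZD → EUR → CNY:
CNY 503,000.00 × 0.22230 (sell CNY at bid) = NZD 111,816.90
NZD 111,816.90 × 0.59838 (sell NZD at bid) = EUR 66,909.00
EUR 66,909.00 × 7.5242 (sell EUR at bid) = CNY 503,436.67

Net profit: CNY 436.67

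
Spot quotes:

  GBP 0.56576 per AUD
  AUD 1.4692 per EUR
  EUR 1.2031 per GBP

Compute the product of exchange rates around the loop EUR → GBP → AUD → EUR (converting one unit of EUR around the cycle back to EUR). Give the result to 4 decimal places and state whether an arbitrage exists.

Around EUR → GBP → AUD → EUR: 1 ÷ 1.2031 ÷ 0.56576 ÷ 1.4692 = 0.999966
Product ≈ 1 (deviation 0.003%, within rounding noise).

1.0000 (no arbitrage)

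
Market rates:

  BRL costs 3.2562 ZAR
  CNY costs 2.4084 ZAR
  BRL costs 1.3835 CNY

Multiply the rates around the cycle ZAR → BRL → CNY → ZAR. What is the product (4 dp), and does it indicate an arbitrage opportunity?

Around ZAR → BRL → CNY → ZAR: 1 ÷ 3.2562 × 1.3835 × 2.4084 = 1.023285
Product > 1; profitable direction is ZAR → BRL → CNY → ZAR.

1.0233 (arbitrage exists)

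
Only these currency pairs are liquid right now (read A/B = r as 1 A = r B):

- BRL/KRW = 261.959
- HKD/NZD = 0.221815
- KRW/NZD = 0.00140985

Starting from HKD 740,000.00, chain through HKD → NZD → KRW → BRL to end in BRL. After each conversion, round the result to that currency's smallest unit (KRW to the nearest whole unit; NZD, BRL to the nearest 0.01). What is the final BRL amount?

HKD 740,000.00 × 0.221815 = NZD 164,143.10
NZD 164,143.10 ÷ 0.00140985 = KRW 116,425,932
KRW 116,425,932 ÷ 261.959 = BRL 444,443.34

BRL 444,443.34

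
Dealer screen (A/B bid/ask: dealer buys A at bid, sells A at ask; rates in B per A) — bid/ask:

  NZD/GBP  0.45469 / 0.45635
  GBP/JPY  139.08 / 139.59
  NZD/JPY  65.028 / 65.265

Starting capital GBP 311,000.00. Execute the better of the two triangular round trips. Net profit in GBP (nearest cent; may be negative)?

Best loop GBP → NZD → JPY → GBP:
GBP 311,000.00 ÷ 0.45635 (buy NZD at ask) = NZD 681,494.47
NZD 681,494.47 × 65.028 (sell NZD at bid) = JPY 44,316,222
JPY 44,316,222 ÷ 139.59 (buy GBP at ask) = GBP 317,474.19

Net profit: GBP 6,474.19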